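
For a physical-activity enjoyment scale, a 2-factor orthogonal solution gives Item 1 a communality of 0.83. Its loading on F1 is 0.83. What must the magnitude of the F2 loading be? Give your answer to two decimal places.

Under orthogonal rotation h² = Σλ², so λ_F2² = h² − (0.6889) = 0.83 − 0.6889 = 0.1411.
|λ| = √0.1411 = 0.3756.

0.38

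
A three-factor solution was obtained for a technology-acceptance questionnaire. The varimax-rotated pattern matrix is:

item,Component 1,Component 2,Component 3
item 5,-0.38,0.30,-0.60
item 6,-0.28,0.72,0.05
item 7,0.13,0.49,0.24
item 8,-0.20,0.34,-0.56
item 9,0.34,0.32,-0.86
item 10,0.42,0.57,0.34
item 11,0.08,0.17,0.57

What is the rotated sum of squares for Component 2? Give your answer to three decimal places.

1.420

SS loadings for Component 2 = 0.30² + 0.72² + 0.49² + 0.34² + 0.32² + 0.57² + 0.17² = 0.0900 + 0.5184 + 0.2401 + 0.1156 + 0.1024 + 0.3249 + 0.0289 = 1.4203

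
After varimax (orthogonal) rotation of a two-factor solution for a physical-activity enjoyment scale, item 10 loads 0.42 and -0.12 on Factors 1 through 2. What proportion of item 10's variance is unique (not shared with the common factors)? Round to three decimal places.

h² = 0.42² + (-0.12)² = 0.1764 + 0.0144 = 0.1908
Uniqueness u² = 1 − h² = 1 − 0.1908 = 0.8092

0.809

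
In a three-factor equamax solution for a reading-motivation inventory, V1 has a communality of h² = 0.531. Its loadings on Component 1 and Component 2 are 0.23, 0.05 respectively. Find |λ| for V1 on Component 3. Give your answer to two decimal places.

Under orthogonal rotation h² = Σλ², so λ_Component 3² = h² − (0.0554) = 0.531 − 0.0554 = 0.4756.
|λ| = √0.4756 = 0.6896.

0.69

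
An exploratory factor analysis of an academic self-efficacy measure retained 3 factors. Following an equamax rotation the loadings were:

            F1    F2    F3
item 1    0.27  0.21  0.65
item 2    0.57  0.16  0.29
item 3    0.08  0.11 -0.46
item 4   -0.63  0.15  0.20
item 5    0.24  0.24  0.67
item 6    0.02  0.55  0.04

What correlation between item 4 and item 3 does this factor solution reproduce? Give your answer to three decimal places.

r̂ = Σ λ_i·λ_j across factors = (-0.63)(0.08) + (0.15)(0.11) + (0.20)(-0.46)
  = -0.0504 +0.0165 -0.0920 = -0.1259

-0.126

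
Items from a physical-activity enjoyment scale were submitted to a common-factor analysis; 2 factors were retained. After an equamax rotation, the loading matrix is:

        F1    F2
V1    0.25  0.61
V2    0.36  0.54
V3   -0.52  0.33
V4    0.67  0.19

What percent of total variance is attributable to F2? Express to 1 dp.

SS loadings for F2 = 0.61² + 0.54² + 0.33² + 0.19² = 0.8087
With 4 standardized items, total variance = 4. Proportion = 0.8087/4 = 0.2022 → 20.22%.

20.2%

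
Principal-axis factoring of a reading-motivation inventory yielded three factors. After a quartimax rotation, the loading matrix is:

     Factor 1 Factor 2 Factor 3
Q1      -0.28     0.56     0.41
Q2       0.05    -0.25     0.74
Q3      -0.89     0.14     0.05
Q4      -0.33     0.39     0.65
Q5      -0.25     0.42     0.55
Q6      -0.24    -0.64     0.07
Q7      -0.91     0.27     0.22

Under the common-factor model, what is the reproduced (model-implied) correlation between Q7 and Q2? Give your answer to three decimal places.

r̂ = Σ λ_i·λ_j across factors = (-0.91)(0.05) + (0.27)(-0.25) + (0.22)(0.74)
  = -0.0455 -0.0675 +0.1628 = 0.0498

0.050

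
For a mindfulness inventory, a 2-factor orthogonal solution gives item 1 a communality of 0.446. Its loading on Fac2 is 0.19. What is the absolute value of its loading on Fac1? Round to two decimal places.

Under orthogonal rotation h² = Σλ², so λ_Fac1² = h² − (0.0361) = 0.446 − 0.0361 = 0.4099.
|λ| = √0.4099 = 0.6402.

0.64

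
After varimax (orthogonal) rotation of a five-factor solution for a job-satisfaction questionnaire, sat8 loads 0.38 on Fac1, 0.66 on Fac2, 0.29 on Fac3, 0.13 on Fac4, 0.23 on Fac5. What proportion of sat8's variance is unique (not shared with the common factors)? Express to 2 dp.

0.27

h² = 0.38² + 0.66² + 0.29² + 0.13² + 0.23² = 0.1444 + 0.4356 + 0.0841 + 0.0169 + 0.0529 = 0.7339
Uniqueness u² = 1 − h² = 1 − 0.7339 = 0.2661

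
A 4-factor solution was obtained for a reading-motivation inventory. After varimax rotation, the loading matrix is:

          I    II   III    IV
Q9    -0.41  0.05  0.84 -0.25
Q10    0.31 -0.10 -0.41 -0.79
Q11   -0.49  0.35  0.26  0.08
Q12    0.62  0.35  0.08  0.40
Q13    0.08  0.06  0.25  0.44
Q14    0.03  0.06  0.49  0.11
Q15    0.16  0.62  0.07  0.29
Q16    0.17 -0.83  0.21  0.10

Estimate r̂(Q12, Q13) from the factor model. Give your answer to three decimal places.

r̂ = Σ λ_i·λ_j across factors = (0.62)(0.08) + (0.35)(0.06) + (0.08)(0.25) + (0.40)(0.44)
  = +0.0496 +0.0210 +0.0200 +0.1760 = 0.2666

0.267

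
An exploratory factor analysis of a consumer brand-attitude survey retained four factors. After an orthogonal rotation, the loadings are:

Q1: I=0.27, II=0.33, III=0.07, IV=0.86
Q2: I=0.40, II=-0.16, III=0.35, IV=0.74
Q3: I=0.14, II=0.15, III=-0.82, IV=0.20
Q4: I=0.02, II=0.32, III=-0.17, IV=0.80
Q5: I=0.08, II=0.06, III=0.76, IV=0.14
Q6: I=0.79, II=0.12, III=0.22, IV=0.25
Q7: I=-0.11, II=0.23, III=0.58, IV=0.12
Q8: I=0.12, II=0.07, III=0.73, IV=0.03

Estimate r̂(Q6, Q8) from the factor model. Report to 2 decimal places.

0.27

r̂ = Σ λ_i·λ_j across factors = (0.79)(0.12) + (0.12)(0.07) + (0.22)(0.73) + (0.25)(0.03)
  = +0.0948 +0.0084 +0.1606 +0.0075 = 0.2713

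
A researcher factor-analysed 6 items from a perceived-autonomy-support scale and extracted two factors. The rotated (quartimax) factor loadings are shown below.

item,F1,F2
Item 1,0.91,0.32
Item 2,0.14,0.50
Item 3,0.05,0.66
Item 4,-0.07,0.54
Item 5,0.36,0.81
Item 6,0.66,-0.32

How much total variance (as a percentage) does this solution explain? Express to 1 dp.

54.3%

Communalities: 0.9305, 0.2696, 0.4381, 0.2965, 0.7857, 0.5380; Σh² = 3.2584.
Total variance with 6 standardized items is 6, so the solution explains 3.2584/6 = 0.5431 = 54.31%.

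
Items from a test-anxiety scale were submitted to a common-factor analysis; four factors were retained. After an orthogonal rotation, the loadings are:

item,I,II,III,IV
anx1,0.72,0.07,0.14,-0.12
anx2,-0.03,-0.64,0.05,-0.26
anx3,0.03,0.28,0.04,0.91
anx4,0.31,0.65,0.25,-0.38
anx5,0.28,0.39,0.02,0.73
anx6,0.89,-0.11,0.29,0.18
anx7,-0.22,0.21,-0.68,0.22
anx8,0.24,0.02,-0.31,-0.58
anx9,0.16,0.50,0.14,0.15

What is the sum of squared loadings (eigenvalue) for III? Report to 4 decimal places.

SS loadings for III = 0.14² + 0.05² + 0.04² + 0.25² + 0.02² + 0.29² + (-0.68)² + (-0.31)² + 0.14² = 0.0196 + 0.0025 + 0.0016 + 0.0625 + 0.0004 + 0.0841 + 0.4624 + 0.0961 + 0.0196 = 0.7488

0.7488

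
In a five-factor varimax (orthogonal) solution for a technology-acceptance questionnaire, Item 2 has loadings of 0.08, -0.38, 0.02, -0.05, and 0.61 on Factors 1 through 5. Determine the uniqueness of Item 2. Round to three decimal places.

h² = 0.08² + (-0.38)² + 0.02² + (-0.05)² + 0.61² = 0.0064 + 0.1444 + 0.0004 + 0.0025 + 0.3721 = 0.5258
Uniqueness u² = 1 − h² = 1 − 0.5258 = 0.4742

0.474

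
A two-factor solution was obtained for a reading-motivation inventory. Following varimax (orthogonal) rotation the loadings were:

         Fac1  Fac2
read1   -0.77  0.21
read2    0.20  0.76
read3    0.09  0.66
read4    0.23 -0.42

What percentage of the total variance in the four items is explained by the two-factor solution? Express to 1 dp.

Communalities: 0.6370, 0.6176, 0.4437, 0.2293; Σh² = 1.9276.
Total variance with 4 standardized items is 4, so the solution explains 1.9276/4 = 0.4819 = 48.19%.

48.2%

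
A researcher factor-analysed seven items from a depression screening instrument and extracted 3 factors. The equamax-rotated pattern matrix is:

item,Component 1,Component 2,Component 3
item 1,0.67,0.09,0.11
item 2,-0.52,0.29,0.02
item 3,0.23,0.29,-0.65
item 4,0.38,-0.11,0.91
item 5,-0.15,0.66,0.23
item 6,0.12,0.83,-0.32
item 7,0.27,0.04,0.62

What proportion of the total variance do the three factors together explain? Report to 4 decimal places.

0.5920

Communalities: 0.4691, 0.3549, 0.5595, 0.9846, 0.5110, 0.8057, 0.4589; Σh² = 4.1437.
Total variance with 7 standardized items is 7, so the solution explains 4.1437/7 = 0.5920.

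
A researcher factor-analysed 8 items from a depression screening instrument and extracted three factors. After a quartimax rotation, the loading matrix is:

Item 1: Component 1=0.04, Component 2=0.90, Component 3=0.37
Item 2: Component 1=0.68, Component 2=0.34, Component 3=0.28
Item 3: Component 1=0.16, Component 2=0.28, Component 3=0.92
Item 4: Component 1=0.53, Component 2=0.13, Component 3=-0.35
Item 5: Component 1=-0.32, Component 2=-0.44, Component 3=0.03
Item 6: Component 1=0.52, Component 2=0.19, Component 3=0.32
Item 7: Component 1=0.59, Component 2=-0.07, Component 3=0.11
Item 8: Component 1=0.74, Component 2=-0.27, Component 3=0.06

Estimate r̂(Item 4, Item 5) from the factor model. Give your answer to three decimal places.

r̂ = Σ λ_i·λ_j across factors = (0.53)(-0.32) + (0.13)(-0.44) + (-0.35)(0.03)
  = -0.1696 -0.0572 -0.0105 = -0.2373

-0.237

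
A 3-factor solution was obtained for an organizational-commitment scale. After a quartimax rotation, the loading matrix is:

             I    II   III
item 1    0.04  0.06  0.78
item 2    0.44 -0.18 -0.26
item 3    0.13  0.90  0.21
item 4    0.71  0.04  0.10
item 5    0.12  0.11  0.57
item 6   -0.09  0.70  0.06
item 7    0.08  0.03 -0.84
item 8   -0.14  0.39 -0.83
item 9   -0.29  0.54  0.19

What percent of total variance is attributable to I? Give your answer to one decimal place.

SS loadings for I = 0.04² + 0.44² + 0.13² + 0.71² + 0.12² + (-0.09)² + 0.08² + (-0.14)² + (-0.29)² = 0.8488
With 9 standardized items, total variance = 9. Proportion = 0.8488/9 = 0.0943 → 9.43%.

9.4%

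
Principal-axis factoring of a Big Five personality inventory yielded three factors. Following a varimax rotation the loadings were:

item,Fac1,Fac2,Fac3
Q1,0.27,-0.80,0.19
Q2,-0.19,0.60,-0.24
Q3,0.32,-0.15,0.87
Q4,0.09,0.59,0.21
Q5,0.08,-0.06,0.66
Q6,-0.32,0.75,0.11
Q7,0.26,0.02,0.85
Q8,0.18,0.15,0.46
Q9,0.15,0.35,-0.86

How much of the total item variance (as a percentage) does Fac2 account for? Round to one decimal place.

SS loadings for Fac2 = (-0.80)² + 0.60² + (-0.15)² + 0.59² + (-0.06)² + 0.75² + 0.02² + 0.15² + 0.35² = 2.0821
With 9 standardized items, total variance = 9. Proportion = 2.0821/9 = 0.2313 → 23.13%.

23.1%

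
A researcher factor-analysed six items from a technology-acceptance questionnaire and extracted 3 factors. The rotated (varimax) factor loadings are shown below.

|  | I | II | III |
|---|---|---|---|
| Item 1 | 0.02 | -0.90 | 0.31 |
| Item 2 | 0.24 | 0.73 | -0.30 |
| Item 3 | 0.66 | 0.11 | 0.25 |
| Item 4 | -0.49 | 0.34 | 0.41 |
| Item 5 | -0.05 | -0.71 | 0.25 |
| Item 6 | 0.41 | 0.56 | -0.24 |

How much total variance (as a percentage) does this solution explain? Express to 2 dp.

Communalities: 0.9065, 0.6805, 0.5102, 0.5238, 0.5691, 0.5393; Σh² = 3.7294.
Total variance with 6 standardized items is 6, so the solution explains 3.7294/6 = 0.6216 = 62.16%.

62.16%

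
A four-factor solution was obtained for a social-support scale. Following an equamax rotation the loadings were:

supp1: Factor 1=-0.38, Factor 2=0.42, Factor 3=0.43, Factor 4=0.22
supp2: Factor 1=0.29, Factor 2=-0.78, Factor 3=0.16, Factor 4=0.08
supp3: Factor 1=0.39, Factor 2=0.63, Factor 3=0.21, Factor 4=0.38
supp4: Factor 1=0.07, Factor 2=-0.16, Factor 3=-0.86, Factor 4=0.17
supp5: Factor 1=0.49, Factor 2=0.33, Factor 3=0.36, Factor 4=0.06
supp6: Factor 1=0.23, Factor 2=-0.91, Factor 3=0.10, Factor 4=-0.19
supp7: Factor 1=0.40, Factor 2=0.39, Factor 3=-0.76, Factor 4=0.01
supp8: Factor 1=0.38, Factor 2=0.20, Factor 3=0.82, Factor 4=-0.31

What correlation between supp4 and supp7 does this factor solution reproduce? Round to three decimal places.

r̂ = Σ λ_i·λ_j across factors = (0.07)(0.40) + (-0.16)(0.39) + (-0.86)(-0.76) + (0.17)(0.01)
  = +0.0280 -0.0624 +0.6536 +0.0017 = 0.6209

0.621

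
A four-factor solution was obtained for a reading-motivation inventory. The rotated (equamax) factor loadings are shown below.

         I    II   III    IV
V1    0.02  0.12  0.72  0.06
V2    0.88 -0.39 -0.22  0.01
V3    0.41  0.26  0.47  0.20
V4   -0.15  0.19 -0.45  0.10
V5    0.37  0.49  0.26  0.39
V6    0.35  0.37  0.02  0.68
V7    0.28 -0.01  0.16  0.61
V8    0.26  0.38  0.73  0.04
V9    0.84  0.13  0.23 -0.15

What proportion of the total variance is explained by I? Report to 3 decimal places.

0.231

SS loadings for I = 0.02² + 0.88² + 0.41² + (-0.15)² + 0.37² + 0.35² + 0.28² + 0.26² + 0.84² = 2.0764
Proportion of variance = 2.0764 / 9 = 0.2307.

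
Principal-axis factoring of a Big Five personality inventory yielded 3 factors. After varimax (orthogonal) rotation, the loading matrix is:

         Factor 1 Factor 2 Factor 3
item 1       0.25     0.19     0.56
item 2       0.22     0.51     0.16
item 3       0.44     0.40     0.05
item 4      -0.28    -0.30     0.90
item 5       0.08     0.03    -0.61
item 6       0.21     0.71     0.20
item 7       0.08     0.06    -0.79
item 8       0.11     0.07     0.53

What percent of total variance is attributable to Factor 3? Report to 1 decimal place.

SS loadings for Factor 3 = 0.56² + 0.16² + 0.05² + 0.90² + (-0.61)² + 0.20² + (-0.79)² + 0.53² = 2.4688
With 8 standardized items, total variance = 8. Proportion = 2.4688/8 = 0.3086 → 30.86%.

30.9%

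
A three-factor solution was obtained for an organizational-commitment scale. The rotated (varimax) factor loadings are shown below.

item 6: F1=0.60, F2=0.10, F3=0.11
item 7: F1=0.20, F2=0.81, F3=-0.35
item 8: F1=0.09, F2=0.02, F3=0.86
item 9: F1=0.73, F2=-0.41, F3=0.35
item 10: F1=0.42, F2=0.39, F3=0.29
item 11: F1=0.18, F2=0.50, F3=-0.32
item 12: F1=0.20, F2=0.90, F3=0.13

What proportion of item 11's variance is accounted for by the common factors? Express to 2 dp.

h² = 0.18² + 0.50² + (-0.32)² = 0.0324 + 0.2500 + 0.1024 = 0.3848

0.38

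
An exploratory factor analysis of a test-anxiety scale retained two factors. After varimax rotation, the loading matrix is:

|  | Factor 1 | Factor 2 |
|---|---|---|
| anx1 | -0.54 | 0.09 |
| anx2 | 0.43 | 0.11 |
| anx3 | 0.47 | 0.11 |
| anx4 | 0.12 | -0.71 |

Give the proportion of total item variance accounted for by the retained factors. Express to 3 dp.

Communalities: 0.2997, 0.1970, 0.2330, 0.5185; Σh² = 1.2482.
Total variance with 4 standardized items is 4, so the solution explains 1.2482/4 = 0.3120.

0.312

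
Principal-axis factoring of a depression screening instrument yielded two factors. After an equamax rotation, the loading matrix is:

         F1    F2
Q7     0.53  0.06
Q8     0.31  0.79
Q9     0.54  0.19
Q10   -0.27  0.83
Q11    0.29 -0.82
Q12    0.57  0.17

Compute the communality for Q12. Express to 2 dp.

h² = 0.57² + 0.17² = 0.3249 + 0.0289 = 0.3538

0.35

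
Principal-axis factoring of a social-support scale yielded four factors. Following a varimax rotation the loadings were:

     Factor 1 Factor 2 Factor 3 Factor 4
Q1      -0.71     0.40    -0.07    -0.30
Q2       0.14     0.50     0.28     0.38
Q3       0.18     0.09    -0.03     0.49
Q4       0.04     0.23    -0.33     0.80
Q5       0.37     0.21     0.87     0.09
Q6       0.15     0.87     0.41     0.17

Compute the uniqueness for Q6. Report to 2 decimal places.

h² = 0.15² + 0.87² + 0.41² + 0.17² = 0.0225 + 0.7569 + 0.1681 + 0.0289 = 0.9764
Uniqueness u² = 1 − h² = 1 − 0.9764 = 0.0236

0.02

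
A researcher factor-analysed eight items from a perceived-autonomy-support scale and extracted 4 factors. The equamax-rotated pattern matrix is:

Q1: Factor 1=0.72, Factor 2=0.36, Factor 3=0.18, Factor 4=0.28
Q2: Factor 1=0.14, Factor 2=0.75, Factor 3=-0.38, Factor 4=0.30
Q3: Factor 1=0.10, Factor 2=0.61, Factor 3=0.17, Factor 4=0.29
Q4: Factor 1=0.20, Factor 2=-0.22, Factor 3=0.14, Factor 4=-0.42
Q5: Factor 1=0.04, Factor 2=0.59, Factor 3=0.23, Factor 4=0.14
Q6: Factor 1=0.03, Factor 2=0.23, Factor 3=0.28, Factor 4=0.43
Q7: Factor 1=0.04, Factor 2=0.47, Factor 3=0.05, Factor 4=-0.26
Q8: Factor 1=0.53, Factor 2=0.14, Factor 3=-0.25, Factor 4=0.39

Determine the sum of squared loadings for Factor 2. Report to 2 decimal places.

SS loadings for Factor 2 = 0.36² + 0.75² + 0.61² + (-0.22)² + 0.59² + 0.23² + 0.47² + 0.14² = 0.1296 + 0.5625 + 0.3721 + 0.0484 + 0.3481 + 0.0529 + 0.2209 + 0.0196 = 1.7541

1.75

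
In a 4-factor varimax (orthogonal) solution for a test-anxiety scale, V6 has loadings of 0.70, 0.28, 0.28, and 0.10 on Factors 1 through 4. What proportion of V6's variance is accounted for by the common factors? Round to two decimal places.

0.66

h² = 0.70² + 0.28² + 0.28² + 0.10² = 0.4900 + 0.0784 + 0.0784 + 0.0100 = 0.6568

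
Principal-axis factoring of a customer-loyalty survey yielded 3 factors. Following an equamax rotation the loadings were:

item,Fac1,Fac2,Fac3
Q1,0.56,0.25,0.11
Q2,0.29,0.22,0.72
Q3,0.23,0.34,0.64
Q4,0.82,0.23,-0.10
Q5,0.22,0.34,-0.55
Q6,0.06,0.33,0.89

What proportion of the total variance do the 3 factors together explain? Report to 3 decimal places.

SS loadings by factor: 1.1750, 0.5039, 2.0447; total = 3.7236.
Total variance with 6 standardized items is 6, so the solution explains 3.7236/6 = 0.6206.

0.621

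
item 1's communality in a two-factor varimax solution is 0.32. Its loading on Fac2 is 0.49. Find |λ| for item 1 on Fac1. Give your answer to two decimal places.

Under orthogonal rotation h² = Σλ², so λ_Fac1² = h² − (0.2401) = 0.32 − 0.2401 = 0.0799.
|λ| = √0.0799 = 0.2827.

0.28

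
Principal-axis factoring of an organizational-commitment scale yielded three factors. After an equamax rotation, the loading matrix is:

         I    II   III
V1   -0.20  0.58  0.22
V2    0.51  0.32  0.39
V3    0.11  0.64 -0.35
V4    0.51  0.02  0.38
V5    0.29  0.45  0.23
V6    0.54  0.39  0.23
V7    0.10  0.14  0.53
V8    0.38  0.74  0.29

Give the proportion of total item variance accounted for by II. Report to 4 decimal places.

SS loadings for II = 0.58² + 0.32² + 0.64² + 0.02² + 0.45² + 0.39² + 0.14² + 0.74² = 1.7706
Proportion of variance = 1.7706 / 8 = 0.2213.

0.2213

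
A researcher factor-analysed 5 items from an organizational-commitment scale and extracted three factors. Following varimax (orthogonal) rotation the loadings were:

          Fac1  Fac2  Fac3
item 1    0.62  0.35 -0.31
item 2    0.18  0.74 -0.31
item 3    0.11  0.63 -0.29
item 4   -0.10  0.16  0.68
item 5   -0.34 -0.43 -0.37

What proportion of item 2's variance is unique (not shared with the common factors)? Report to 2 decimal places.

h² = 0.18² + 0.74² + (-0.31)² = 0.0324 + 0.5476 + 0.0961 = 0.6761
Uniqueness u² = 1 − h² = 1 − 0.6761 = 0.3239

0.32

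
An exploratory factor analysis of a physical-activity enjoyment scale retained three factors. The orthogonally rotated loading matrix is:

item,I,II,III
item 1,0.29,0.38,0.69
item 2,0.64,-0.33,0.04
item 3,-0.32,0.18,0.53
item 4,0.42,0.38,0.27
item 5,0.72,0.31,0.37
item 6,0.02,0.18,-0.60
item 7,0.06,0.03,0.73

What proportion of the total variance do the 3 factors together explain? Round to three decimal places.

0.531

SS loadings by factor: 1.2949, 0.5595, 1.8613; total = 3.7157.
Total variance with 7 standardized items is 7, so the solution explains 3.7157/7 = 0.5308.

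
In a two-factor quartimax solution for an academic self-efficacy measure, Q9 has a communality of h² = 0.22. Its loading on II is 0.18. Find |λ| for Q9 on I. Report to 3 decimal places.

0.433

Under orthogonal rotation h² = Σλ², so λ_I² = h² − (0.0324) = 0.22 − 0.0324 = 0.1876.
|λ| = √0.1876 = 0.4331.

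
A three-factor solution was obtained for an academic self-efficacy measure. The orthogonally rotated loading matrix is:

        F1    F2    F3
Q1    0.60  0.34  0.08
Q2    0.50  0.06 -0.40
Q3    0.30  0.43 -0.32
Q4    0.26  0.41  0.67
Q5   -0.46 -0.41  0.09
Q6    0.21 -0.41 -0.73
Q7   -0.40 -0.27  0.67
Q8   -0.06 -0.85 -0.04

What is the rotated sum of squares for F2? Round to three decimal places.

SS loadings for F2 = 0.34² + 0.06² + 0.43² + 0.41² + (-0.41)² + (-0.41)² + (-0.27)² + (-0.85)² = 0.1156 + 0.0036 + 0.1849 + 0.1681 + 0.1681 + 0.1681 + 0.0729 + 0.7225 = 1.6038

1.604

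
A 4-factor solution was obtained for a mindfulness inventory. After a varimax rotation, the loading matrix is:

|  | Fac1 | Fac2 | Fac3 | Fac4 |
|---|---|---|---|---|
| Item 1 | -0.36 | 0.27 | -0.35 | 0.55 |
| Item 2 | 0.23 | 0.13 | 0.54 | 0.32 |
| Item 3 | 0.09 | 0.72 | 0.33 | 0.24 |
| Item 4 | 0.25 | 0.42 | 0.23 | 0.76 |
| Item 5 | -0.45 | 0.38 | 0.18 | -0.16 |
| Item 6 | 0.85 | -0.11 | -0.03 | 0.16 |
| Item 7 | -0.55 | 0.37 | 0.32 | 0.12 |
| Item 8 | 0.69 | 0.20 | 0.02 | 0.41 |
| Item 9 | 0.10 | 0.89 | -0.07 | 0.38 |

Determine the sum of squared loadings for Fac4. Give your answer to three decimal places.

SS loadings for Fac4 = 0.55² + 0.32² + 0.24² + 0.76² + (-0.16)² + 0.16² + 0.12² + 0.41² + 0.38² = 0.3025 + 0.1024 + 0.0576 + 0.5776 + 0.0256 + 0.0256 + 0.0144 + 0.1681 + 0.1444 = 1.4182

1.418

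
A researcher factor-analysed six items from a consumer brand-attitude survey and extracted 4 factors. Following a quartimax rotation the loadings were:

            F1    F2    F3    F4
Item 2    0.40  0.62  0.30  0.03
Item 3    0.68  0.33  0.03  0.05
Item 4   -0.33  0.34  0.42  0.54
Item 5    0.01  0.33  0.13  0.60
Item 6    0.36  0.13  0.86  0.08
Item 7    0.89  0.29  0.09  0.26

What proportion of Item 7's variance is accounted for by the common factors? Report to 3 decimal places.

h² = 0.89² + 0.29² + 0.09² + 0.26² = 0.7921 + 0.0841 + 0.0081 + 0.0676 = 0.9519

0.952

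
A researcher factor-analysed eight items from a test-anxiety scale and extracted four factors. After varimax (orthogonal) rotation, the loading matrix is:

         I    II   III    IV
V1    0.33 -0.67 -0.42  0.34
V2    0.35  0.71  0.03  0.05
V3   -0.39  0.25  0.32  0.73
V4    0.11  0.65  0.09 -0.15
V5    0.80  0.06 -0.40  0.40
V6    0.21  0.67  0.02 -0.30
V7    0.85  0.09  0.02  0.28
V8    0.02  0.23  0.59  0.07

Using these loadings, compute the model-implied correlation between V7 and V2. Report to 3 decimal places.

r̂ = Σ λ_i·λ_j across factors = (0.85)(0.35) + (0.09)(0.71) + (0.02)(0.03) + (0.28)(0.05)
  = +0.2975 +0.0639 +0.0006 +0.0140 = 0.3760

0.376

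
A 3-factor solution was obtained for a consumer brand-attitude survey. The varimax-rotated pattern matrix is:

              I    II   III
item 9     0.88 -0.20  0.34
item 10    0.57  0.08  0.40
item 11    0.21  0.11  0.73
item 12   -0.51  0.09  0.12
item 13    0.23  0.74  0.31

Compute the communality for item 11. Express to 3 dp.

h² = 0.21² + 0.11² + 0.73² = 0.0441 + 0.0121 + 0.5329 = 0.5891

0.589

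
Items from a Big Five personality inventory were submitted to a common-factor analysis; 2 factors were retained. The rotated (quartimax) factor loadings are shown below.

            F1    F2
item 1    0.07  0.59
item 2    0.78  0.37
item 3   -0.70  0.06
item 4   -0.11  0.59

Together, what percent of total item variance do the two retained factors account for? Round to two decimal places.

Communalities: 0.3530, 0.7453, 0.4936, 0.3602; Σh² = 1.9521.
Total variance with 4 standardized items is 4, so the solution explains 1.9521/4 = 0.4880 = 48.80%.

48.80%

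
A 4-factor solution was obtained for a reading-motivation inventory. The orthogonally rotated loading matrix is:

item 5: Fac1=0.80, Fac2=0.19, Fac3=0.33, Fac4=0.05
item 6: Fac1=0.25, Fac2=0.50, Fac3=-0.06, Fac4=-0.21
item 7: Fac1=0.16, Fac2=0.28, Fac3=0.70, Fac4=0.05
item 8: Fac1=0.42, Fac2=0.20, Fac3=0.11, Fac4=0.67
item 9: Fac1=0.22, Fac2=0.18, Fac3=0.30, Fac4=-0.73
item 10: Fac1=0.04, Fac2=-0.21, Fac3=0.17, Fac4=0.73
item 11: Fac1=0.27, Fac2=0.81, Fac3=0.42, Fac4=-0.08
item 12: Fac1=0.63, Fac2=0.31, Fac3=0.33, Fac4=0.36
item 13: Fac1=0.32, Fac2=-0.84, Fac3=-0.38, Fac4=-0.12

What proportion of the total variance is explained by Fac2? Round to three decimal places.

SS loadings for Fac2 = 0.19² + 0.50² + 0.28² + 0.20² + 0.18² + (-0.21)² + 0.81² + 0.31² + (-0.84)² = 1.9388
Proportion of variance = 1.9388 / 9 = 0.2154.

0.215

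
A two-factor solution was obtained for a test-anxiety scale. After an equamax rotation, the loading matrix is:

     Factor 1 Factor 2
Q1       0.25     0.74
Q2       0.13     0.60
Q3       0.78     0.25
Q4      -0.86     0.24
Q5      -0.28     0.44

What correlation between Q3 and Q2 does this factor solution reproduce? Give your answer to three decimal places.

r̂ = Σ λ_i·λ_j across factors = (0.78)(0.13) + (0.25)(0.60)
  = +0.1014 +0.1500 = 0.2514

0.251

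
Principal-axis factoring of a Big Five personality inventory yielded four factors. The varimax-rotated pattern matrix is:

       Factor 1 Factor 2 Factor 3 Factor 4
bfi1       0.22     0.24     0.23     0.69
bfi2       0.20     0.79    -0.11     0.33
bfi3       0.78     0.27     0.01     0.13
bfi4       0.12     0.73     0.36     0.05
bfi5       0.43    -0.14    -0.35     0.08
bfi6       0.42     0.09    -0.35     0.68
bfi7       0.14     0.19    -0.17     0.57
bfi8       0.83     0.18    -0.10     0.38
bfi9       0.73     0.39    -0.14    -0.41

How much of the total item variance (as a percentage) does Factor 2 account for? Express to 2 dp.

SS loadings for Factor 2 = 0.24² + 0.79² + 0.27² + 0.73² + (-0.14)² + 0.09² + 0.19² + 0.18² + 0.39² = 1.5358
With 9 standardized items, total variance = 9. Proportion = 1.5358/9 = 0.1706 → 17.06%.

17.06%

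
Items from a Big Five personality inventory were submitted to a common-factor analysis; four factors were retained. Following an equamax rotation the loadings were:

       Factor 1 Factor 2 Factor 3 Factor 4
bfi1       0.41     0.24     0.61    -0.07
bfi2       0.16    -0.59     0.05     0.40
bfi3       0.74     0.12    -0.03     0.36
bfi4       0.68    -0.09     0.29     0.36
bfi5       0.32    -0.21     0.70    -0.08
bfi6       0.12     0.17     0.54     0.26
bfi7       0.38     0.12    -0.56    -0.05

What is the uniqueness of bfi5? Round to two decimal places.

0.36

h² = 0.32² + (-0.21)² + 0.70² + (-0.08)² = 0.1024 + 0.0441 + 0.4900 + 0.0064 = 0.6429
Uniqueness u² = 1 − h² = 1 − 0.6429 = 0.3571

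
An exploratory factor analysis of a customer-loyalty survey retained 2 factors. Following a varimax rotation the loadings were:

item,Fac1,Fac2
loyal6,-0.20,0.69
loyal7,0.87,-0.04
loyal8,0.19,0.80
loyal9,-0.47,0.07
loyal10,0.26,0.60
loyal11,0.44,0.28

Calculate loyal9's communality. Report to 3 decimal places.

0.226

h² = (-0.47)² + 0.07² = 0.2209 + 0.0049 = 0.2258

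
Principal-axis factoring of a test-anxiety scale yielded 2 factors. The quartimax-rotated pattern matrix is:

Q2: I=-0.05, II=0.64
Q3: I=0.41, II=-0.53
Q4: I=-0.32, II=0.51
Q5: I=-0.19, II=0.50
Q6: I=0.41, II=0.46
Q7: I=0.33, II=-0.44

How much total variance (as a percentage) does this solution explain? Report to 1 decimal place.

Communalities: 0.4121, 0.4490, 0.3625, 0.2861, 0.3797, 0.3025; Σh² = 2.1919.
Total variance with 6 standardized items is 6, so the solution explains 2.1919/6 = 0.3653 = 36.53%.

36.5%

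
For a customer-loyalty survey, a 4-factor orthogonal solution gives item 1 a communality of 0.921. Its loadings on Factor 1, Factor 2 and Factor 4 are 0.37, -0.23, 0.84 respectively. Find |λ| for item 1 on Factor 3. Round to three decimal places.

Under orthogonal rotation h² = Σλ², so λ_Factor 3² = h² − (0.8954) = 0.921 − 0.8954 = 0.0256.
|λ| = √0.0256 = 0.1600.

0.160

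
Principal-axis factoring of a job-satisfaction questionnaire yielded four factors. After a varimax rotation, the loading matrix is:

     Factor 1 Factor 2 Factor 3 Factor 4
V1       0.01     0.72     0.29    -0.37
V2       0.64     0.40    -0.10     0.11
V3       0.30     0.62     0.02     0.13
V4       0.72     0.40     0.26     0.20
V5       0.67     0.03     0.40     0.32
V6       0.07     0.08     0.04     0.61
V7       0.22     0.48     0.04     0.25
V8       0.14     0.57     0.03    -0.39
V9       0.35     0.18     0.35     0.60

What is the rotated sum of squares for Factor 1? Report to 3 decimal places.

1.662

SS loadings for Factor 1 = 0.01² + 0.64² + 0.30² + 0.72² + 0.67² + 0.07² + 0.22² + 0.14² + 0.35² = 0.0001 + 0.4096 + 0.0900 + 0.5184 + 0.4489 + 0.0049 + 0.0484 + 0.0196 + 0.1225 = 1.6624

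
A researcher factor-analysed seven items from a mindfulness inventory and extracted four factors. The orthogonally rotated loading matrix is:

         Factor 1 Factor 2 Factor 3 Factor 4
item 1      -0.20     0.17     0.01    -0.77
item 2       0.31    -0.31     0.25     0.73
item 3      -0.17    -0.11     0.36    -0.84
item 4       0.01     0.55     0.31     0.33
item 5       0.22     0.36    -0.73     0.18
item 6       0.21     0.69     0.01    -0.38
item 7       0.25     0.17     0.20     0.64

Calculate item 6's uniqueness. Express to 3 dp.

0.335

h² = 0.21² + 0.69² + 0.01² + (-0.38)² = 0.0441 + 0.4761 + 0.0001 + 0.1444 = 0.6647
Uniqueness u² = 1 − h² = 1 − 0.6647 = 0.3353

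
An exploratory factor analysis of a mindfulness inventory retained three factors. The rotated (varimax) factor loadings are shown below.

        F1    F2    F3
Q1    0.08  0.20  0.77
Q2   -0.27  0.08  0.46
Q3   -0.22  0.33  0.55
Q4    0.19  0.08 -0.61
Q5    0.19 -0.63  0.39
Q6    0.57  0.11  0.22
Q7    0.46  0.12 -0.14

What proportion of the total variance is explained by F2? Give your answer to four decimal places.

SS loadings for F2 = 0.20² + 0.08² + 0.33² + 0.08² + (-0.63)² + 0.11² + 0.12² = 0.5851
Proportion of variance = 0.5851 / 7 = 0.0836.

0.0836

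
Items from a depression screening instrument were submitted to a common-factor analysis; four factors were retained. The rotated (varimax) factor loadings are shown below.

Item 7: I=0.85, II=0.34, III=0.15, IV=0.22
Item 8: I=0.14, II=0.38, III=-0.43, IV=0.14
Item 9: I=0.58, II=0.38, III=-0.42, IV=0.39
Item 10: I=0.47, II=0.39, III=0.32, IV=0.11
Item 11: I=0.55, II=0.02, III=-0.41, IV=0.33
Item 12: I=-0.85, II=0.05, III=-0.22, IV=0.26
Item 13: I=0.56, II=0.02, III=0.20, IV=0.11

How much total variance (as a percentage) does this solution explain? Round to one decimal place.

SS loadings by factor: 2.6380, 0.5598, 0.7427, 0.4208; total = 4.3613.
Total variance with 7 standardized items is 7, so the solution explains 4.3613/7 = 0.6230 = 62.30%.

62.3%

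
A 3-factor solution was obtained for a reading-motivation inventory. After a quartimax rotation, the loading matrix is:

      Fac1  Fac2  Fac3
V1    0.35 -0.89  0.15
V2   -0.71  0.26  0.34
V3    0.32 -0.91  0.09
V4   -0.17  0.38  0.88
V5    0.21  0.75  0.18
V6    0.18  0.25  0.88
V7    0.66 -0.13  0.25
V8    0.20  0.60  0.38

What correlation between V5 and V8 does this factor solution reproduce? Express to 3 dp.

r̂ = Σ λ_i·λ_j across factors = (0.21)(0.20) + (0.75)(0.60) + (0.18)(0.38)
  = +0.0420 +0.4500 +0.0684 = 0.5604

0.560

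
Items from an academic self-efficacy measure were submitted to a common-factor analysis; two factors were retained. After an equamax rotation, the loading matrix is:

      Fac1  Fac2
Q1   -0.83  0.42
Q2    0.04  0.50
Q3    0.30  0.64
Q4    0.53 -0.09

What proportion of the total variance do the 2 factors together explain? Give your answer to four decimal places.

Communalities: 0.8653, 0.2516, 0.4996, 0.2890; Σh² = 1.9055.
Total variance with 4 standardized items is 4, so the solution explains 1.9055/4 = 0.4764.

0.4764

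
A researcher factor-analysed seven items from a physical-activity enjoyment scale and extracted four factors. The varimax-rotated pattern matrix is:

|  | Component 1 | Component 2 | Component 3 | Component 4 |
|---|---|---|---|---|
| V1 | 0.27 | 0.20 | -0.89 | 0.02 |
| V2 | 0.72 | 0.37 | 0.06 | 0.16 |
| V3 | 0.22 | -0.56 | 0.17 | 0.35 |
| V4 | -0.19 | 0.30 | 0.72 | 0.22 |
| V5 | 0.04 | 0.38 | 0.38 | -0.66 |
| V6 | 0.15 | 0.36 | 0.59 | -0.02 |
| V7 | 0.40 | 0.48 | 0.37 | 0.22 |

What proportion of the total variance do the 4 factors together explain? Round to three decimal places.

0.657

Communalities: 0.9054, 0.6845, 0.5134, 0.6929, 0.7260, 0.5006, 0.5757; Σh² = 4.5985.
Total variance with 7 standardized items is 7, so the solution explains 4.5985/7 = 0.6569.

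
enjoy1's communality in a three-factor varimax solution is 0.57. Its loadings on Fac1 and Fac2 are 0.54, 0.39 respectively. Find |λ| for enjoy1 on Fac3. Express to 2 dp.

Under orthogonal rotation h² = Σλ², so λ_Fac3² = h² − (0.4437) = 0.57 − 0.4437 = 0.1263.
|λ| = √0.1263 = 0.3554.

0.36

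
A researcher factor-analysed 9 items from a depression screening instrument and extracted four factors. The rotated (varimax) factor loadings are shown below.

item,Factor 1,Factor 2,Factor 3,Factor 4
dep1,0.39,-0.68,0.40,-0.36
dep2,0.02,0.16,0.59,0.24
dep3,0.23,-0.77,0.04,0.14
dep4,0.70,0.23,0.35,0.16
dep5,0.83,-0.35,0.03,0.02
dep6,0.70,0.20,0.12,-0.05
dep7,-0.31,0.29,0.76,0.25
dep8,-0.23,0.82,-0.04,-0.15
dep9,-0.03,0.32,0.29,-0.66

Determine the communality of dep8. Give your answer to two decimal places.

h² = (-0.23)² + 0.82² + (-0.04)² + (-0.15)² = 0.0529 + 0.6724 + 0.0016 + 0.0225 = 0.7494

0.75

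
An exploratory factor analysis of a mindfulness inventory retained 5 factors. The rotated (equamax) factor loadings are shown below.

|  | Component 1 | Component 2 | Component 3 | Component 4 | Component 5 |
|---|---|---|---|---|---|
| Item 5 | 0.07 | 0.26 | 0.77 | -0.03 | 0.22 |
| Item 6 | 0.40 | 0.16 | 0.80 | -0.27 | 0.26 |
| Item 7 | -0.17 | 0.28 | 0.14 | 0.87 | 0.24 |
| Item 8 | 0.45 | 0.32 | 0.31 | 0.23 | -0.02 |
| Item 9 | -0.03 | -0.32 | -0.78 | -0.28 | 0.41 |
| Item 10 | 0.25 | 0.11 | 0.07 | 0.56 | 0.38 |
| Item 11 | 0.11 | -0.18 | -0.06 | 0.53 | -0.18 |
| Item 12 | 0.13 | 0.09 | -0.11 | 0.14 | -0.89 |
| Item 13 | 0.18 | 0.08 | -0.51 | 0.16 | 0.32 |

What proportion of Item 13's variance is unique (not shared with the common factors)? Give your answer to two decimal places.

0.57

h² = 0.18² + 0.08² + (-0.51)² + 0.16² + 0.32² = 0.0324 + 0.0064 + 0.2601 + 0.0256 + 0.1024 = 0.4269
Uniqueness u² = 1 − h² = 1 − 0.4269 = 0.5731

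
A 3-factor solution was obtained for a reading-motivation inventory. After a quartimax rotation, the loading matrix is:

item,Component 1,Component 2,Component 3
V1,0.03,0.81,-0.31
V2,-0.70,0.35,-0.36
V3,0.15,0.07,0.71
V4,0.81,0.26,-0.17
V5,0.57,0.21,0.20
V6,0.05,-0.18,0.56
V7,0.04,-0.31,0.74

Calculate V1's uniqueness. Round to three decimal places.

h² = 0.03² + 0.81² + (-0.31)² = 0.0009 + 0.6561 + 0.0961 = 0.7531
Uniqueness u² = 1 − h² = 1 − 0.7531 = 0.2469

0.247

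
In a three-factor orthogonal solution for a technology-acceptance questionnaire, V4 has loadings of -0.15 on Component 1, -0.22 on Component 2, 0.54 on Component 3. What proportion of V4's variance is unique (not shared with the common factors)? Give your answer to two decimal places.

0.64

h² = (-0.15)² + (-0.22)² + 0.54² = 0.0225 + 0.0484 + 0.2916 = 0.3625
Uniqueness u² = 1 − h² = 1 − 0.3625 = 0.6375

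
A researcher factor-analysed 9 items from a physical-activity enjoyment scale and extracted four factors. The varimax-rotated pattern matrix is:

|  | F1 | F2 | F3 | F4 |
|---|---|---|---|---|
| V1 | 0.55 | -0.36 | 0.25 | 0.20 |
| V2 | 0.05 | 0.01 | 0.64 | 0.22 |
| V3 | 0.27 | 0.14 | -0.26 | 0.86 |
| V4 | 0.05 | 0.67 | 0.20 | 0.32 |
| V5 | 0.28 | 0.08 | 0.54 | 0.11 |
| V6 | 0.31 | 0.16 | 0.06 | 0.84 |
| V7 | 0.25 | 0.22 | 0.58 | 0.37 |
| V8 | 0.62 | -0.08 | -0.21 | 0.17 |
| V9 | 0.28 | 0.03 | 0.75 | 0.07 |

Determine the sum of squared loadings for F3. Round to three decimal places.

SS loadings for F3 = 0.25² + 0.64² + (-0.26)² + 0.20² + 0.54² + 0.06² + 0.58² + (-0.21)² + 0.75² = 0.0625 + 0.4096 + 0.0676 + 0.0400 + 0.2916 + 0.0036 + 0.3364 + 0.0441 + 0.5625 = 1.8179

1.818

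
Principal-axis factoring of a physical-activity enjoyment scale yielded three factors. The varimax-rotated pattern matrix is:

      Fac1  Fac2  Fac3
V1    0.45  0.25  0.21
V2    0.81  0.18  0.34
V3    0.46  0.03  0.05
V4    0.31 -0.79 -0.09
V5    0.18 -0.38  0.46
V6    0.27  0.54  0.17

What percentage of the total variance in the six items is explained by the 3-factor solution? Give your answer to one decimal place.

Communalities: 0.3091, 0.8041, 0.2150, 0.7283, 0.3884, 0.3934; Σh² = 2.8383.
Total variance with 6 standardized items is 6, so the solution explains 2.8383/6 = 0.4731 = 47.31%.

47.3%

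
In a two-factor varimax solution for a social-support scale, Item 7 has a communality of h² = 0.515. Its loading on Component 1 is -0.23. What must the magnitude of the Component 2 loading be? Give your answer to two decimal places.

Under orthogonal rotation h² = Σλ², so λ_Component 2² = h² − (0.0529) = 0.515 − 0.0529 = 0.4621.
|λ| = √0.4621 = 0.6798.

0.68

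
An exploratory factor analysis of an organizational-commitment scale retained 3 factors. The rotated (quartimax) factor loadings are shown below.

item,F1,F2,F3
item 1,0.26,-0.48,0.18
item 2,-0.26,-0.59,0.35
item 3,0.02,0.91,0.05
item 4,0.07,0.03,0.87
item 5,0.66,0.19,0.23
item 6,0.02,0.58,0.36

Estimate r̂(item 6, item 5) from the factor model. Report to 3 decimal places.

r̂ = Σ λ_i·λ_j across factors = (0.02)(0.66) + (0.58)(0.19) + (0.36)(0.23)
  = +0.0132 +0.1102 +0.0828 = 0.2062

0.206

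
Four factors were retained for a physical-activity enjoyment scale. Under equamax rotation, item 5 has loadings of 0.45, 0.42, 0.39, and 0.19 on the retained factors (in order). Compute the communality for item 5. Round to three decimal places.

0.567

h² = 0.45² + 0.42² + 0.39² + 0.19² = 0.2025 + 0.1764 + 0.1521 + 0.0361 = 0.5671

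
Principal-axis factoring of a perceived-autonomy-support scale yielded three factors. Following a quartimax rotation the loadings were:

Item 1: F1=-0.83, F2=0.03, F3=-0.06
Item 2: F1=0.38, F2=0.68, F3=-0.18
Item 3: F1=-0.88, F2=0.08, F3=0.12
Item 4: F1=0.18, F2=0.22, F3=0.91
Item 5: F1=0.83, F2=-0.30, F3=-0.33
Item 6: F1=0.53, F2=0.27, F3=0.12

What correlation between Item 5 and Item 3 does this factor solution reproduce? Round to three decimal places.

r̂ = Σ λ_i·λ_j across factors = (0.83)(-0.88) + (-0.30)(0.08) + (-0.33)(0.12)
  = -0.7304 -0.0240 -0.0396 = -0.7940

-0.794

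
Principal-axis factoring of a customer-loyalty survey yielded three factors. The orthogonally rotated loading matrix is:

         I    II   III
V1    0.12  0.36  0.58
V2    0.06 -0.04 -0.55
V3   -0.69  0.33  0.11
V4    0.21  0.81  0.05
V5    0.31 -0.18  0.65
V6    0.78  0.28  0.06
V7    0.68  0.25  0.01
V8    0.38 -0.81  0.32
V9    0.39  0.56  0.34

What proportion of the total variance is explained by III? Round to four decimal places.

0.1442

SS loadings for III = 0.58² + (-0.55)² + 0.11² + 0.05² + 0.65² + 0.06² + 0.01² + 0.32² + 0.34² = 1.2977
Proportion of variance = 1.2977 / 9 = 0.1442.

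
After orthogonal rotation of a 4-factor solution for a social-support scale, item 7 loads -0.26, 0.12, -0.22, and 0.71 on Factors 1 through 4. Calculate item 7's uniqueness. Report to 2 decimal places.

h² = (-0.26)² + 0.12² + (-0.22)² + 0.71² = 0.0676 + 0.0144 + 0.0484 + 0.5041 = 0.6345
Uniqueness u² = 1 − h² = 1 − 0.6345 = 0.3655

0.37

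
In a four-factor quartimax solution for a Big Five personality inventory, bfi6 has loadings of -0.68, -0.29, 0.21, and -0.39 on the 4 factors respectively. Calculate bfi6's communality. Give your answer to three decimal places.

h² = (-0.68)² + (-0.29)² + 0.21² + (-0.39)² = 0.4624 + 0.0841 + 0.0441 + 0.1521 = 0.7427

0.743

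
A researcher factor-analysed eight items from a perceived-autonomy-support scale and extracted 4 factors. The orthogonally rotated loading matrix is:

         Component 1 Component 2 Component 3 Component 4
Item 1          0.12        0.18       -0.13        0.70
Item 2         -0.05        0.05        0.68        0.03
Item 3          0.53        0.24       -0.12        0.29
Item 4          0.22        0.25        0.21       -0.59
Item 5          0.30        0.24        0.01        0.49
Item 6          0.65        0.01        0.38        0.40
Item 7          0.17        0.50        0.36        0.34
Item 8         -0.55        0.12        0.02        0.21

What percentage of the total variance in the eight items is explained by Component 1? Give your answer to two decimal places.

14.88%

SS loadings for Component 1 = 0.12² + (-0.05)² + 0.53² + 0.22² + 0.30² + 0.65² + 0.17² + (-0.55)² = 1.1901
With 8 standardized items, total variance = 8. Proportion = 1.1901/8 = 0.1488 → 14.88%.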